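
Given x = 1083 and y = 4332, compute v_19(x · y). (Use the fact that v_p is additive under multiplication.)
v_19(4691556) = 4

v_p(x) = 2 (factor: 1083 = 19^2 · 3); v_p(y) = 2 (factor: 4332 = 19^2 · 12). Additivity: v_p(xy) = v_p(x) + v_p(y) = 2 + 2 = 4. (Direct check: xy = 4691556 = 19^4 · (36).)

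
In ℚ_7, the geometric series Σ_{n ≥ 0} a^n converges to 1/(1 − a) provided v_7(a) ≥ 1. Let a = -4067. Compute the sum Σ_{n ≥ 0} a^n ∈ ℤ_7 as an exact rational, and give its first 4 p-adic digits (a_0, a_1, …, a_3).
Σ a^n = 1/(1 − a) = 1/4068;  first 4 digits = (1, 0, 1, 2)

v_7(a) = 2 ≥ 1, so the series converges in ℤ_7 to 1/(1 − a) = 1/(1 − (-4067)) = 1/4068. Expand this rational in ℤ_7: compute digits iteratively via d_i = x_i mod 7, x_{i+1} = (x_i − d_i)/7. The first 4 digits are (1, 0, 1, 2).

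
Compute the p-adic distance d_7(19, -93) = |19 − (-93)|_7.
d_7(19, -93) = 1/7

Step 1 — x − y = 19 − (-93) = 112. Step 2 — v_7(112) = 1 (factor: 112 = (7^1 · 16); the sign does not affect v_p). Step 3 — |x − y|_7 = 7^{-1} = 1/7.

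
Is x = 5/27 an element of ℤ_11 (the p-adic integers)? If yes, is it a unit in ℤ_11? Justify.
x ∈ ℤ_11^× (unit); v_11(x) = 0

ℤ_11 = {x ∈ ℚ_11 : v_11(x) ≥ 0} and ℤ_11^× = {x ∈ ℤ_11 : v_11(x) = 0}. Here v_11(5/27) = v_11(num) − v_11(den) = 0; compare against these criteria.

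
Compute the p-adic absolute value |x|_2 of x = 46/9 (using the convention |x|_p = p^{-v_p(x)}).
|46/9|_2 = 1/2

Step 1 — compute v_2(x) by factoring powers of 2 out of the numerator and denominator: v_2(46/9) = 1. Step 2 — apply |x|_p = p^{-v_p(x)} = 2^{-1} = 1/2.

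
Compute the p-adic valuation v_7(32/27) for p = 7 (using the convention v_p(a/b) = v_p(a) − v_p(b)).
v_7(32/27) = 0

Factor powers of 7 from the numerator and denominator of the reduced fraction: 32 = 7^0 · 32 and 27 = 7^0 · 27. Apply v_p(a/b) = v_p(a) − v_p(b): v_7(32/27) = 0 − 0 = 0.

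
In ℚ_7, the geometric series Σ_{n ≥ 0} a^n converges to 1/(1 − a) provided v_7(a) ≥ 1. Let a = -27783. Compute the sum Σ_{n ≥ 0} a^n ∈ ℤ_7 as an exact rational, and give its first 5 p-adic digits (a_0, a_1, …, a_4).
Σ a^n = 1/(1 − a) = 1/27784;  first 5 digits = (1, 0, 0, 3, 2)

v_7(a) = 3 ≥ 1, so the series converges in ℤ_7 to 1/(1 − a) = 1/(1 − (-27783)) = 1/27784. Expand this rational in ℤ_7: compute digits iteratively via d_i = x_i mod 7, x_{i+1} = (x_i − d_i)/7. The first 5 digits are (1, 0, 0, 3, 2).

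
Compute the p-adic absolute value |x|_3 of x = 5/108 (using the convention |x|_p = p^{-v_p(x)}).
|5/108|_3 = 27

Step 1 — compute v_3(x) by factoring powers of 3 out of the numerator and denominator: v_3(5/108) = -3. Step 2 — apply |x|_p = p^{-v_p(x)} = 3^{3} = 27.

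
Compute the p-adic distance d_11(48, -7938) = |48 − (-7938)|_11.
d_11(48, -7938) = 1/1331

Step 1 — x − y = 48 − (-7938) = 7986. Step 2 — v_11(7986) = 3 (factor: 7986 = (11^3 · 6); the sign does not affect v_p). Step 3 — |x − y|_11 = 11^{-3} = 1/1331.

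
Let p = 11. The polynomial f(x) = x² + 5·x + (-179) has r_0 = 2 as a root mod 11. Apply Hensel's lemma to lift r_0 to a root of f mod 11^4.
r_3 = 10023 (mod 14641)

Hensel: r_{i+1} = r_i − f(r_i)·(f′(r_i))^{-1} mod 11^{i+2}, f′(x) = 2x + 5. Iterate:
  r_0 = 2 (mod 11)
  r_1 = 101 (mod 121)
  r_2 = 706 (mod 1331)
  r_3 = 10023 (mod 14641)
Final: r = 10023 satisfies f(r) ≡ 0 mod 11^4.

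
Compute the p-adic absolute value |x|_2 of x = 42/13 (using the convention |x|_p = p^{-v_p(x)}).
|42/13|_2 = 1/2

Step 1 — compute v_2(x) by factoring powers of 2 out of the numerator and denominator: v_2(42/13) = 1. Step 2 — apply |x|_p = p^{-v_p(x)} = 2^{-1} = 1/2.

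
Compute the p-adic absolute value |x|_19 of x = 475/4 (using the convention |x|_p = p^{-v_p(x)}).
|475/4|_19 = 1/19

Step 1 — compute v_19(x) by factoring powers of 19 out of the numerator and denominator: v_19(475/4) = 1. Step 2 — apply |x|_p = p^{-v_p(x)} = 19^{-1} = 1/19.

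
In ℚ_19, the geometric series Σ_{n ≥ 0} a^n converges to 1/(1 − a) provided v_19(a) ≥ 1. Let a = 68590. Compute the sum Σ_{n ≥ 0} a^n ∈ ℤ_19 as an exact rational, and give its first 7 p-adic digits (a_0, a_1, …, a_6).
Σ a^n = 1/(1 − a) = -1/68589;  first 7 digits = (1, 0, 0, 10, 0, 0, 5)

v_19(a) = 3 ≥ 1, so the series converges in ℤ_19 to 1/(1 − a) = 1/(1 − 68590) = -1/68589. Expand this rational in ℤ_19: compute digits iteratively via d_i = x_i mod 19, x_{i+1} = (x_i − d_i)/19. The first 7 digits are (1, 0, 0, 10, 0, 0, 5).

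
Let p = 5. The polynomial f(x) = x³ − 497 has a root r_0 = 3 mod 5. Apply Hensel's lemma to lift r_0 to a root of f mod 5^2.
r_1 = 13 (mod 25)

Hensel: r_{i+1} = r_i − f(r_i)/f′(r_i) mod 5^{i+2}, where f′(x) = 3x². Iterate:
  r_0 = 3 (mod 5)
  r_1 = 13 (mod 25)
Final: r = 13 with f(r) ≡ 0 mod 5^2.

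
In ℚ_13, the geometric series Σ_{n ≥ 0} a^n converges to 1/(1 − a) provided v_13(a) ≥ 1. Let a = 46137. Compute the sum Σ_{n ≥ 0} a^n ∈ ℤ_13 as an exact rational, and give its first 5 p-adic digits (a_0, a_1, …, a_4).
Σ a^n = 1/(1 − a) = -1/46136;  first 5 digits = (1, 0, 0, 8, 1)

v_13(a) = 3 ≥ 1, so the series converges in ℤ_13 to 1/(1 − a) = 1/(1 − 46137) = -1/46136. Expand this rational in ℤ_13: compute digits iteratively via d_i = x_i mod 13, x_{i+1} = (x_i − d_i)/13. The first 5 digits are (1, 0, 0, 8, 1).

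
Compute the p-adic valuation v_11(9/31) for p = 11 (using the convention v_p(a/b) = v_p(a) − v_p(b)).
v_11(9/31) = 0

Factor powers of 11 from the numerator and denominator of the reduced fraction: 9 = 11^0 · 9 and 31 = 11^0 · 31. Apply v_p(a/b) = v_p(a) − v_p(b): v_11(9/31) = 0 − 0 = 0.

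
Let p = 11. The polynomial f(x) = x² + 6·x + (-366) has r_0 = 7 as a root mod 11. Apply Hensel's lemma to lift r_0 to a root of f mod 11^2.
r_1 = 51 (mod 121)

Hensel: r_{i+1} = r_i − f(r_i)·(f′(r_i))^{-1} mod 11^{i+2}, f′(x) = 2x + 6. Iterate:
  r_0 = 7 (mod 11)
  r_1 = 51 (mod 121)
Final: r = 51 satisfies f(r) ≡ 0 mod 11^2.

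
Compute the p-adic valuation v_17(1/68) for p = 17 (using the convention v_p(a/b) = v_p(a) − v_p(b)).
v_17(1/68) = -1

Factor powers of 17 from the numerator and denominator of the reduced fraction: 1 = 17^0 · 1 and 68 = 17^1 · 4. Apply v_p(a/b) = v_p(a) − v_p(b): v_17(1/68) = 0 − 1 = -1.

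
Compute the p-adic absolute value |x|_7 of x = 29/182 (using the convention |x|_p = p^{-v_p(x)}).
|29/182|_7 = 7

Step 1 — compute v_7(x) by factoring powers of 7 out of the numerator and denominator: v_7(29/182) = -1. Step 2 — apply |x|_p = p^{-v_p(x)} = 7^{1} = 7.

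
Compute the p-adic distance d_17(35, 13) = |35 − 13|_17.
d_17(35, 13) = 1

Step 1 — x − y = 35 − 13 = 22. Step 2 — v_17(22) = 0 (factor: 22 = (17^0 · 22); the sign does not affect v_p). Step 3 — |x − y|_17 = 17^{0} = 1.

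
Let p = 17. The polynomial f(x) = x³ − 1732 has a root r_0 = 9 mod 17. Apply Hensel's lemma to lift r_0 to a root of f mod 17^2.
r_1 = 94 (mod 289)

Hensel: r_{i+1} = r_i − f(r_i)/f′(r_i) mod 17^{i+2}, where f′(x) = 3x². Iterate:
  r_0 = 9 (mod 17)
  r_1 = 94 (mod 289)
Final: r = 94 with f(r) ≡ 0 mod 17^2.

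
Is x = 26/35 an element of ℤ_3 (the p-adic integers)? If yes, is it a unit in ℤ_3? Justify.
x ∈ ℤ_3^× (unit); v_3(x) = 0

ℤ_3 = {x ∈ ℚ_3 : v_3(x) ≥ 0} and ℤ_3^× = {x ∈ ℤ_3 : v_3(x) = 0}. Here v_3(26/35) = v_3(num) − v_3(den) = 0; compare against these criteria.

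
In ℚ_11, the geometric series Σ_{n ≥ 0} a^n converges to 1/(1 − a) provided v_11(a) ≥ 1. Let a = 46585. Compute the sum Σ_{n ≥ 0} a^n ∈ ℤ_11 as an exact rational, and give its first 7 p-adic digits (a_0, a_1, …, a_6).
Σ a^n = 1/(1 − a) = -1/46584;  first 7 digits = (1, 0, 0, 2, 3, 0, 4)

v_11(a) = 3 ≥ 1, so the series converges in ℤ_11 to 1/(1 − a) = 1/(1 − 46585) = -1/46584. Expand this rational in ℤ_11: compute digits iteratively via d_i = x_i mod 11, x_{i+1} = (x_i − d_i)/11. The first 7 digits are (1, 0, 0, 2, 3, 0, 4).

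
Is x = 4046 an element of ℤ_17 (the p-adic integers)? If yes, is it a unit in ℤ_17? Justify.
x ∈ ℤ_17 but not a unit; v_17(x) = 2 > 0

ℤ_17 = {x ∈ ℚ_17 : v_17(x) ≥ 0} and ℤ_17^× = {x ∈ ℤ_17 : v_17(x) = 0}. Here v_17(4046) = v_17(num) − v_17(den) = 2; compare against these criteria.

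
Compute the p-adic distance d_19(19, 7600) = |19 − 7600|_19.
d_19(19, 7600) = 1/361

Step 1 — x − y = 19 − 7600 = -7581. Step 2 — v_19(-7581) = 2 (factor: -7581 = −(19^2 · 21); the sign does not affect v_p). Step 3 — |x − y|_19 = 19^{-2} = 1/361.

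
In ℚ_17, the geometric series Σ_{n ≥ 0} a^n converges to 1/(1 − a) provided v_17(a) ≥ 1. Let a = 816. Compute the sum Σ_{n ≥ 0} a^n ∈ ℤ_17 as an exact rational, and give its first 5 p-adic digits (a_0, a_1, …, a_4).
Σ a^n = 1/(1 − a) = -1/815;  first 5 digits = (1, 14, 11, 6, 15)

v_17(a) = 1 ≥ 1, so the series converges in ℤ_17 to 1/(1 − a) = 1/(1 − 816) = -1/815. Expand this rational in ℤ_17: compute digits iteratively via d_i = x_i mod 17, x_{i+1} = (x_i − d_i)/17. The first 5 digits are (1, 14, 11, 6, 15).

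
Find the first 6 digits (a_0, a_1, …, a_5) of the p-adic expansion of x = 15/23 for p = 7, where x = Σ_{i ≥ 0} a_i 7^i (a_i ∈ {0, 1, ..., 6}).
(a_0, …, a_5) = (4, 5, 5, 1, 4, 0)

v_7(15/23) = 0 (numerator and denominator both coprime to 7), so x ∈ ℤ_7^×. Compute digits iteratively via a_i = x_i mod 7, x_{i+1} = (x_i − a_i)/7, with x_0 = x:
  x_0 = 15/23;  a_0 = 4;  x_1 = (x_0 − 4)/7 = -11/23
  x_1 = -11/23;  a_1 = 5;  x_2 = (x_1 − 5)/7 = -18/23
  x_2 = -18/23;  a_2 = 5;  x_3 = (x_2 − 5)/7 = -19/23
  x_3 = -19/23;  a_3 = 1;  x_4 = (x_3 − 1)/7 = -6/23
  x_4 = -6/23;  a_4 = 4;  x_5 = (x_4 − 4)/7 = -14/23
  x_5 = -14/23;  a_5 = 0;  x_6 = (x_5 − 0)/7 = -2/23
Digits: (4, 5, 5, 1, 4, 0).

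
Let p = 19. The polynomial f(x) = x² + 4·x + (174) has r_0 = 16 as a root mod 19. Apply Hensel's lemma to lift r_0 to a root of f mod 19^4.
r_3 = 80044 (mod 130321)

Hensel: r_{i+1} = r_i − f(r_i)·(f′(r_i))^{-1} mod 19^{i+2}, f′(x) = 2x + 4. Iterate:
  r_0 = 16 (mod 19)
  r_1 = 263 (mod 361)
  r_2 = 4595 (mod 6859)
  r_3 = 80044 (mod 130321)
Final: r = 80044 satisfies f(r) ≡ 0 mod 19^4.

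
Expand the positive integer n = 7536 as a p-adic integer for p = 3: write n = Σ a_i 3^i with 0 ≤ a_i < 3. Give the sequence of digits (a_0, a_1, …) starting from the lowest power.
(a_0, a_1, …) = (0, 1, 0, 0, 0, 1, 1, 0, 1)

Repeated division by 3 gives the digits low-to-high: 7536 = 1·3^1 + 1·3^5 + 1·3^6 + 1·3^8. Digit sequence: (0, 1, 0, 0, 0, 1, 1, 0, 1).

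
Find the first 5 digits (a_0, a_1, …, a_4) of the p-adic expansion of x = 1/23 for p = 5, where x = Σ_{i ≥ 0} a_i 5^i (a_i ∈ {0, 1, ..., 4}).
(a_0, …, a_4) = (2, 2, 3, 3, 1)

v_5(1/23) = 0 (numerator and denominator both coprime to 5), so x ∈ ℤ_5^×. Compute digits iteratively via a_i = x_i mod 5, x_{i+1} = (x_i − a_i)/5, with x_0 = x:
  x_0 = 1/23;  a_0 = 2;  x_1 = (x_0 − 2)/5 = -9/23
  x_1 = -9/23;  a_1 = 2;  x_2 = (x_1 − 2)/5 = -11/23
  x_2 = -11/23;  a_2 = 3;  x_3 = (x_2 − 3)/5 = -16/23
  x_3 = -16/23;  a_3 = 3;  x_4 = (x_3 − 3)/5 = -17/23
  x_4 = -17/23;  a_4 = 1;  x_5 = (x_4 − 1)/5 = -8/23
Digits: (2, 2, 3, 3, 1).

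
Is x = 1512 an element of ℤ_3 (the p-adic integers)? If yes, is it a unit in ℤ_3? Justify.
x ∈ ℤ_3 but not a unit; v_3(x) = 3 > 0

ℤ_3 = {x ∈ ℚ_3 : v_3(x) ≥ 0} and ℤ_3^× = {x ∈ ℤ_3 : v_3(x) = 0}. Here v_3(1512) = v_3(num) − v_3(den) = 3; compare against these criteria.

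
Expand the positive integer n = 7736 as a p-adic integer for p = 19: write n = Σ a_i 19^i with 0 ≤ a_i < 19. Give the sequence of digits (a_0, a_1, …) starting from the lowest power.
(a_0, a_1, …) = (3, 8, 2, 1)

Repeated division by 19 gives the digits low-to-high: 7736 = 3 + 8·19^1 + 2·19^2 + 1·19^3. Digit sequence: (3, 8, 2, 1).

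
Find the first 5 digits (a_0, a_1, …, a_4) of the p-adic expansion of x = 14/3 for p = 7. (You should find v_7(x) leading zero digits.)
(a_0, …, a_4) = (0, 3, 2, 2, 2)

v_7(14/3) = 1, so a_0 = ... = a_0 = 0. Factor out: x = 7^1 · u with u = 2/3 a unit in ℤ_7. Expand u iteratively via a_{v+i} = u_i mod 7, u_{i+1} = (u_i − a_{v+i})/7:
  u_0 = 2/3;  a_1 = 3;  u_1 = (u_0 − 3)/7 = -1/3
  u_1 = -1/3;  a_2 = 2;  u_2 = (u_1 − 2)/7 = -1/3
  u_2 = -1/3;  a_3 = 2;  u_3 = (u_2 − 2)/7 = -1/3
  u_3 = -1/3;  a_4 = 2;  u_4 = (u_3 − 2)/7 = -1/3
Digits: (0, 3, 2, 2, 2).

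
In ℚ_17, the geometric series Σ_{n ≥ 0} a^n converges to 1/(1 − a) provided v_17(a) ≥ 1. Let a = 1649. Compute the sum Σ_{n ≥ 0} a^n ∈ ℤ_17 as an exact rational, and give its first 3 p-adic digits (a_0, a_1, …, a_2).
Σ a^n = 1/(1 − a) = -1/1648;  first 3 digits = (1, 12, 13)

v_17(a) = 1 ≥ 1, so the series converges in ℤ_17 to 1/(1 − a) = 1/(1 − 1649) = -1/1648. Expand this rational in ℤ_17: compute digits iteratively via d_i = x_i mod 17, x_{i+1} = (x_i − d_i)/17. The first 3 digits are (1, 12, 13).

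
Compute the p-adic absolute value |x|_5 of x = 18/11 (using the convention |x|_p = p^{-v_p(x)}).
|18/11|_5 = 1

Step 1 — compute v_5(x) by factoring powers of 5 out of the numerator and denominator: v_5(18/11) = 0. Step 2 — apply |x|_p = p^{-v_p(x)} = 5^{0} = 1.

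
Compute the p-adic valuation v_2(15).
v_2(15) = 0

v_2(n) is the largest exponent k such that 2^k divides n. Factor out: 15 = 2^0 · 15. (Sign doesn't affect v_p.) So v_2(15) = 0.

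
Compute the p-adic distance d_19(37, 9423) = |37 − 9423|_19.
d_19(37, 9423) = 1/361

Step 1 — x − y = 37 − 9423 = -9386. Step 2 — v_19(-9386) = 2 (factor: -9386 = −(19^2 · 26); the sign does not affect v_p). Step 3 — |x − y|_19 = 19^{-2} = 1/361.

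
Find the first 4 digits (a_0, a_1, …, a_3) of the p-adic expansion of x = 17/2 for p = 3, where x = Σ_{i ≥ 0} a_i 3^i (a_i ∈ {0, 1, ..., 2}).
(a_0, …, a_3) = (1, 1, 2, 1)

v_3(17/2) = 0 (numerator and denominator both coprime to 3), so x ∈ ℤ_3^×. Compute digits iteratively via a_i = x_i mod 3, x_{i+1} = (x_i − a_i)/3, with x_0 = x:
  x_0 = 17/2;  a_0 = 1;  x_1 = (x_0 − 1)/3 = 5/2
  x_1 = 5/2;  a_1 = 1;  x_2 = (x_1 − 1)/3 = 1/2
  x_2 = 1/2;  a_2 = 2;  x_3 = (x_2 − 2)/3 = -1/2
  x_3 = -1/2;  a_3 = 1;  x_4 = (x_3 − 1)/3 = -1/2
Digits: (1, 1, 2, 1).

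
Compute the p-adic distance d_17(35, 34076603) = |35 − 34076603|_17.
d_17(35, 34076603) = 1/1419857

Step 1 — x − y = 35 − 34076603 = -34076568. Step 2 — v_17(-34076568) = 5 (factor: -34076568 = −(17^5 · 24); the sign does not affect v_p). Step 3 — |x − y|_17 = 17^{-5} = 1/1419857.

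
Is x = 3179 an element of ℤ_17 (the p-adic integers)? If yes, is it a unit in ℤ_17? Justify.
x ∈ ℤ_17 but not a unit; v_17(x) = 2 > 0

ℤ_17 = {x ∈ ℚ_17 : v_17(x) ≥ 0} and ℤ_17^× = {x ∈ ℤ_17 : v_17(x) = 0}. Here v_17(3179) = v_17(num) − v_17(den) = 2; compare against these criteria.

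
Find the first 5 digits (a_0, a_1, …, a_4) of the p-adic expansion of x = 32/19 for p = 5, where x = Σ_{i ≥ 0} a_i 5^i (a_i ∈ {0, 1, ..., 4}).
(a_0, …, a_4) = (3, 0, 1, 4, 1)

v_5(32/19) = 0 (numerator and denominator both coprime to 5), so x ∈ ℤ_5^×. Compute digits iteratively via a_i = x_i mod 5, x_{i+1} = (x_i − a_i)/5, with x_0 = x:
  x_0 = 32/19;  a_0 = 3;  x_1 = (x_0 − 3)/5 = -5/19
  x_1 = -5/19;  a_1 = 0;  x_2 = (x_1 − 0)/5 = -1/19
  x_2 = -1/19;  a_2 = 1;  x_3 = (x_2 − 1)/5 = -4/19
  x_3 = -4/19;  a_3 = 4;  x_4 = (x_3 − 4)/5 = -16/19
  x_4 = -16/19;  a_4 = 1;  x_5 = (x_4 − 1)/5 = -7/19
Digits: (3, 0, 1, 4, 1).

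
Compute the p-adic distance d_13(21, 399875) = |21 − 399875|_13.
d_13(21, 399875) = 1/28561

Step 1 — x − y = 21 − 399875 = -399854. Step 2 — v_13(-399854) = 4 (factor: -399854 = −(13^4 · 14); the sign does not affect v_p). Step 3 — |x − y|_13 = 13^{-4} = 1/28561.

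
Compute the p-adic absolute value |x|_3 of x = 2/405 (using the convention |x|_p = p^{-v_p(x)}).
|2/405|_3 = 81

Step 1 — compute v_3(x) by factoring powers of 3 out of the numerator and denominator: v_3(2/405) = -4. Step 2 — apply |x|_p = p^{-v_p(x)} = 3^{4} = 81.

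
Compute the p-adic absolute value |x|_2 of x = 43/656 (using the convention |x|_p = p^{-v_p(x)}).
|43/656|_2 = 16

Step 1 — compute v_2(x) by factoring powers of 2 out of the numerator and denominator: v_2(43/656) = -4. Step 2 — apply |x|_p = p^{-v_p(x)} = 2^{4} = 16.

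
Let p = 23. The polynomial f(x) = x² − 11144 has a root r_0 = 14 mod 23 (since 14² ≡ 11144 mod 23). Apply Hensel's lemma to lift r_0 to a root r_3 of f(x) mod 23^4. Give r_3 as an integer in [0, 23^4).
r_3 = 135300 (mod 279841)

Hensel's recurrence: r_{i+1} = r_i − f(r_i)·(f′(r_i))^{-1} mod 23^{i+2}, with f′(x) = 2x. Iterate:
  r_0 = 14 (mod 23)
  r_1 = 405 (mod 529)
  r_2 = 1463 (mod 12167)
  r_3 = 135300 (mod 279841)
Final: r_3 = 135300, and one checks f(r_3) ≡ 0 mod 23^4.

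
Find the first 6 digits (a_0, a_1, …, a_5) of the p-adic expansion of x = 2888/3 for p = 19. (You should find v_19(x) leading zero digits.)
(a_0, …, a_5) = (0, 0, 9, 6, 6, 6)

v_19(2888/3) = 2, so a_0 = ... = a_1 = 0. Factor out: x = 19^2 · u with u = 8/3 a unit in ℤ_19. Expand u iteratively via a_{v+i} = u_i mod 19, u_{i+1} = (u_i − a_{v+i})/19:
  u_0 = 8/3;  a_2 = 9;  u_1 = (u_0 − 9)/19 = -1/3
  u_1 = -1/3;  a_3 = 6;  u_2 = (u_1 − 6)/19 = -1/3
  u_2 = -1/3;  a_4 = 6;  u_3 = (u_2 − 6)/19 = -1/3
  u_3 = -1/3;  a_5 = 6;  u_4 = (u_3 − 6)/19 = -1/3
Digits: (0, 0, 9, 6, 6, 6).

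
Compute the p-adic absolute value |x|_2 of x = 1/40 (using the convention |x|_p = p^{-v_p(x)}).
|1/40|_2 = 8

Step 1 — compute v_2(x) by factoring powers of 2 out of the numerator and denominator: v_2(1/40) = -3. Step 2 — apply |x|_p = p^{-v_p(x)} = 2^{3} = 8.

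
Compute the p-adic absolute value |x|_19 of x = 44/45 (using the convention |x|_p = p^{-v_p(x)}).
|44/45|_19 = 1

Step 1 — compute v_19(x) by factoring powers of 19 out of the numerator and denominator: v_19(44/45) = 0. Step 2 — apply |x|_p = p^{-v_p(x)} = 19^{0} = 1.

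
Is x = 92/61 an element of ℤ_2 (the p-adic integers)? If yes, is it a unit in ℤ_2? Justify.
x ∈ ℤ_2 but not a unit; v_2(x) = 2 > 0

ℤ_2 = {x ∈ ℚ_2 : v_2(x) ≥ 0} and ℤ_2^× = {x ∈ ℤ_2 : v_2(x) = 0}. Here v_2(92/61) = v_2(num) − v_2(den) = 2; compare against these criteria.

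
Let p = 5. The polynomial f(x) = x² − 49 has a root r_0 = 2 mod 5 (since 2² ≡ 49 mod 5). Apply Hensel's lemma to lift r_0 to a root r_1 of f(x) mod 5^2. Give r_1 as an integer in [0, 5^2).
r_1 = 7 (mod 25)

Hensel's recurrence: r_{i+1} = r_i − f(r_i)·(f′(r_i))^{-1} mod 5^{i+2}, with f′(x) = 2x. Iterate:
  r_0 = 2 (mod 5)
  r_1 = 7 (mod 25)
Final: r_1 = 7, and one checks f(r_1) ≡ 0 mod 5^2.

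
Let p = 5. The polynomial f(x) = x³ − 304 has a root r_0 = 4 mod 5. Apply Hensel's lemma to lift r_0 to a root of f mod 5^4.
r_3 = 159 (mod 625)

Hensel: r_{i+1} = r_i − f(r_i)/f′(r_i) mod 5^{i+2}, where f′(x) = 3x². Iterate:
  r_0 = 4 (mod 5)
  r_1 = 9 (mod 25)
  r_2 = 34 (mod 125)
  r_3 = 159 (mod 625)
Final: r = 159 with f(r) ≡ 0 mod 5^4.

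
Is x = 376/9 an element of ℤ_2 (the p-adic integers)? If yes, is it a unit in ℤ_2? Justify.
x ∈ ℤ_2 but not a unit; v_2(x) = 3 > 0

ℤ_2 = {x ∈ ℚ_2 : v_2(x) ≥ 0} and ℤ_2^× = {x ∈ ℤ_2 : v_2(x) = 0}. Here v_2(376/9) = v_2(num) − v_2(den) = 3; compare against these criteria.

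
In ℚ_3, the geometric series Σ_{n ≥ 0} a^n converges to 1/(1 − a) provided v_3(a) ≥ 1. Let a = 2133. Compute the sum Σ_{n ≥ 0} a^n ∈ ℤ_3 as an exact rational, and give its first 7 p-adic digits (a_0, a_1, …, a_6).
Σ a^n = 1/(1 − a) = -1/2132;  first 7 digits = (1, 0, 0, 1, 2, 2, 0)

v_3(a) = 3 ≥ 1, so the series converges in ℤ_3 to 1/(1 − a) = 1/(1 − 2133) = -1/2132. Expand this rational in ℤ_3: compute digits iteratively via d_i = x_i mod 3, x_{i+1} = (x_i − d_i)/3. The first 7 digits are (1, 0, 0, 1, 2, 2, 0).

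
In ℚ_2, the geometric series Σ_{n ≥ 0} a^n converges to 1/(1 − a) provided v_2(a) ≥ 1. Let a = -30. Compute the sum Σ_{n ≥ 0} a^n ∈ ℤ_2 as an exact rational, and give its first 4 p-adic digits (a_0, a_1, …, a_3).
Σ a^n = 1/(1 − a) = 1/31;  first 4 digits = (1, 1, 1, 1)

v_2(a) = 1 ≥ 1, so the series converges in ℤ_2 to 1/(1 − a) = 1/(1 − (-30)) = 1/31. Expand this rational in ℤ_2: compute digits iteratively via d_i = x_i mod 2, x_{i+1} = (x_i − d_i)/2. The first 4 digits are (1, 1, 1, 1).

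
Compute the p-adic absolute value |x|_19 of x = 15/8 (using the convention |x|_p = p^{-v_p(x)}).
|15/8|_19 = 1

Step 1 — compute v_19(x) by factoring powers of 19 out of the numerator and denominator: v_19(15/8) = 0. Step 2 — apply |x|_p = p^{-v_p(x)} = 19^{0} = 1.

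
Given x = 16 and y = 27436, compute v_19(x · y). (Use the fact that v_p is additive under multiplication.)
v_19(438976) = 3

v_p(x) = 0 (factor: 16 = 19^0 · 16); v_p(y) = 3 (factor: 27436 = 19^3 · 4). Additivity: v_p(xy) = v_p(x) + v_p(y) = 0 + 3 = 3. (Direct check: xy = 438976 = 19^3 · (64).)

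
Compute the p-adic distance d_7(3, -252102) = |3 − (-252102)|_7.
d_7(3, -252102) = 1/16807

Step 1 — x − y = 3 − (-252102) = 252105. Step 2 — v_7(252105) = 5 (factor: 252105 = (7^5 · 15); the sign does not affect v_p). Step 3 — |x − y|_7 = 7^{-5} = 1/16807.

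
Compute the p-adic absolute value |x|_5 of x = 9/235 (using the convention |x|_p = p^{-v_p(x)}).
|9/235|_5 = 5

Step 1 — compute v_5(x) by factoring powers of 5 out of the numerator and denominator: v_5(9/235) = -1. Step 2 — apply |x|_p = p^{-v_p(x)} = 5^{1} = 5.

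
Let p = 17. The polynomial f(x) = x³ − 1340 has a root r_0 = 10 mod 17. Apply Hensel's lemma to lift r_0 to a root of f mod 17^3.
r_2 = 2747 (mod 4913)

Hensel: r_{i+1} = r_i − f(r_i)/f′(r_i) mod 17^{i+2}, where f′(x) = 3x². Iterate:
  r_0 = 10 (mod 17)
  r_1 = 146 (mod 289)
  r_2 = 2747 (mod 4913)
Final: r = 2747 with f(r) ≡ 0 mod 17^3.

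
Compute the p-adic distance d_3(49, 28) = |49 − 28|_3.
d_3(49, 28) = 1/3

Step 1 — x − y = 49 − 28 = 21. Step 2 — v_3(21) = 1 (factor: 21 = (3^1 · 7); the sign does not affect v_p). Step 3 — |x − y|_3 = 3^{-1} = 1/3.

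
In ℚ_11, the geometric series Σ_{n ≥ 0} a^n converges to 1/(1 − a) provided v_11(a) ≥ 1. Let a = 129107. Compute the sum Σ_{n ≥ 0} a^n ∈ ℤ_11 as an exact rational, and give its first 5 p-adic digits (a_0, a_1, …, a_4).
Σ a^n = 1/(1 − a) = -1/129106;  first 5 digits = (1, 0, 0, 9, 8)

v_11(a) = 3 ≥ 1, so the series converges in ℤ_11 to 1/(1 − a) = 1/(1 − 129107) = -1/129106. Expand this rational in ℤ_11: compute digits iteratively via d_i = x_i mod 11, x_{i+1} = (x_i − d_i)/11. The first 5 digits are (1, 0, 0, 9, 8).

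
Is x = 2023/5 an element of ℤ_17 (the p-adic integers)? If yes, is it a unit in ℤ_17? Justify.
x ∈ ℤ_17 but not a unit; v_17(x) = 2 > 0

ℤ_17 = {x ∈ ℚ_17 : v_17(x) ≥ 0} and ℤ_17^× = {x ∈ ℤ_17 : v_17(x) = 0}. Here v_17(2023/5) = v_17(num) − v_17(den) = 2; compare against these criteria.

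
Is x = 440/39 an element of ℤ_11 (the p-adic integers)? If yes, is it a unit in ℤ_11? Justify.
x ∈ ℤ_11 but not a unit; v_11(x) = 1 > 0

ℤ_11 = {x ∈ ℚ_11 : v_11(x) ≥ 0} and ℤ_11^× = {x ∈ ℤ_11 : v_11(x) = 0}. Here v_11(440/39) = v_11(num) − v_11(den) = 1; compare against these criteria.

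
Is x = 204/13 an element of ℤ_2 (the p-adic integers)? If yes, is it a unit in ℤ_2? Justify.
x ∈ ℤ_2 but not a unit; v_2(x) = 2 > 0

ℤ_2 = {x ∈ ℚ_2 : v_2(x) ≥ 0} and ℤ_2^× = {x ∈ ℤ_2 : v_2(x) = 0}. Here v_2(204/13) = v_2(num) − v_2(den) = 2; compare against these criteria.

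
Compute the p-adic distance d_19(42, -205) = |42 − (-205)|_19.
d_19(42, -205) = 1/19

Step 1 — x − y = 42 − (-205) = 247. Step 2 — v_19(247) = 1 (factor: 247 = (19^1 · 13); the sign does not affect v_p). Step 3 — |x − y|_19 = 19^{-1} = 1/19.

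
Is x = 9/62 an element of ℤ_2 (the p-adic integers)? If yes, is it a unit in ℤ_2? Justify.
x ∉ ℤ_2 (v_2(x) = -1 < 0)

ℤ_2 = {x ∈ ℚ_2 : v_2(x) ≥ 0} and ℤ_2^× = {x ∈ ℤ_2 : v_2(x) = 0}. Here v_2(9/62) = v_2(num) − v_2(den) = -1; compare against these criteria.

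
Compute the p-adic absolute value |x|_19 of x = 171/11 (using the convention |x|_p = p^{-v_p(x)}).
|171/11|_19 = 1/19

Step 1 — compute v_19(x) by factoring powers of 19 out of the numerator and denominator: v_19(171/11) = 1. Step 2 — apply |x|_p = p^{-v_p(x)} = 19^{-1} = 1/19.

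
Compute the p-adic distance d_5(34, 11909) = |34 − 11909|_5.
d_5(34, 11909) = 1/625

Step 1 — x − y = 34 − 11909 = -11875. Step 2 — v_5(-11875) = 4 (factor: -11875 = −(5^4 · 19); the sign does not affect v_p). Step 3 — |x − y|_5 = 5^{-4} = 1/625.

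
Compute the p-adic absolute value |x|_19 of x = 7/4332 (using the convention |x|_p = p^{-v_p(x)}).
|7/4332|_19 = 361

Step 1 — compute v_19(x) by factoring powers of 19 out of the numerator and denominator: v_19(7/4332) = -2. Step 2 — apply |x|_p = p^{-v_p(x)} = 19^{2} = 361.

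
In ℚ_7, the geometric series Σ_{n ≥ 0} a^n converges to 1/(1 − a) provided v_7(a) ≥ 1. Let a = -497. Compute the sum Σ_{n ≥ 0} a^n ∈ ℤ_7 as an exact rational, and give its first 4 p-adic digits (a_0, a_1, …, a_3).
Σ a^n = 1/(1 − a) = 1/498;  first 4 digits = (1, 6, 4, 3)

v_7(a) = 1 ≥ 1, so the series converges in ℤ_7 to 1/(1 − a) = 1/(1 − (-497)) = 1/498. Expand this rational in ℤ_7: compute digits iteratively via d_i = x_i mod 7, x_{i+1} = (x_i − d_i)/7. The first 4 digits are (1, 6, 4, 3).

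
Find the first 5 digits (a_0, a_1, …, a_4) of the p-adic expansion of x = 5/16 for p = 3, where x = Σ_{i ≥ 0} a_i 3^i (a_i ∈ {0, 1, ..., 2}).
(a_0, …, a_4) = (2, 0, 0, 2, 1)

v_3(5/16) = 0 (numerator and denominator both coprime to 3), so x ∈ ℤ_3^×. Compute digits iteratively via a_i = x_i mod 3, x_{i+1} = (x_i − a_i)/3, with x_0 = x:
  x_0 = 5/16;  a_0 = 2;  x_1 = (x_0 − 2)/3 = -9/16
  x_1 = -9/16;  a_1 = 0;  x_2 = (x_1 − 0)/3 = -3/16
  x_2 = -3/16;  a_2 = 0;  x_3 = (x_2 − 0)/3 = -1/16
  x_3 = -1/16;  a_3 = 2;  x_4 = (x_3 − 2)/3 = -11/16
  x_4 = -11/16;  a_4 = 1;  x_5 = (x_4 − 1)/3 = -9/16
Digits: (2, 0, 0, 2, 1).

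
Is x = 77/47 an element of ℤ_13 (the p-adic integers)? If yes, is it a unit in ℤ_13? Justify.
x ∈ ℤ_13^× (unit); v_13(x) = 0

ℤ_13 = {x ∈ ℚ_13 : v_13(x) ≥ 0} and ℤ_13^× = {x ∈ ℤ_13 : v_13(x) = 0}. Here v_13(77/47) = v_13(num) − v_13(den) = 0; compare against these criteria.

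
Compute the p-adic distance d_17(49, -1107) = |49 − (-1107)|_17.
d_17(49, -1107) = 1/289

Step 1 — x − y = 49 − (-1107) = 1156. Step 2 — v_17(1156) = 2 (factor: 1156 = (17^2 · 4); the sign does not affect v_p). Step 3 — |x − y|_17 = 17^{-2} = 1/289.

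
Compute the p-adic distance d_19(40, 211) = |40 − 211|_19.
d_19(40, 211) = 1/19

Step 1 — x − y = 40 − 211 = -171. Step 2 — v_19(-171) = 1 (factor: -171 = −(19^1 · 9); the sign does not affect v_p). Step 3 — |x − y|_19 = 19^{-1} = 1/19.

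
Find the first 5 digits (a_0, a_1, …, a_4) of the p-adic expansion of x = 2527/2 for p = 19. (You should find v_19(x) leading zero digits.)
(a_0, …, a_4) = (0, 0, 13, 9, 9)

v_19(2527/2) = 2, so a_0 = ... = a_1 = 0. Factor out: x = 19^2 · u with u = 7/2 a unit in ℤ_19. Expand u iteratively via a_{v+i} = u_i mod 19, u_{i+1} = (u_i − a_{v+i})/19:
  u_0 = 7/2;  a_2 = 13;  u_1 = (u_0 − 13)/19 = -1/2
  u_1 = -1/2;  a_3 = 9;  u_2 = (u_1 − 9)/19 = -1/2
  u_2 = -1/2;  a_4 = 9;  u_3 = (u_2 − 9)/19 = -1/2
Digits: (0, 0, 13, 9, 9).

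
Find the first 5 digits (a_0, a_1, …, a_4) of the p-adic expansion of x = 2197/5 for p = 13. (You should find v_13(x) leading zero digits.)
(a_0, …, a_4) = (0, 0, 0, 8, 2)

v_13(2197/5) = 3, so a_0 = ... = a_2 = 0. Factor out: x = 13^3 · u with u = 1/5 a unit in ℤ_13. Expand u iteratively via a_{v+i} = u_i mod 13, u_{i+1} = (u_i − a_{v+i})/13:
  u_0 = 1/5;  a_3 = 8;  u_1 = (u_0 − 8)/13 = -3/5
  u_1 = -3/5;  a_4 = 2;  u_2 = (u_1 − 2)/13 = -1/5
Digits: (0, 0, 0, 8, 2).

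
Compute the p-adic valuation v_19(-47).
v_19(-47) = 0

v_19(n) is the largest exponent k such that 19^k divides n. Factor out: -47 = -19^0 · 47. (Sign doesn't affect v_p.) So v_19(-47) = 0.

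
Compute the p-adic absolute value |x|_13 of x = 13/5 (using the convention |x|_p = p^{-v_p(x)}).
|13/5|_13 = 1/13

Step 1 — compute v_13(x) by factoring powers of 13 out of the numerator and denominator: v_13(13/5) = 1. Step 2 — apply |x|_p = p^{-v_p(x)} = 13^{-1} = 1/13.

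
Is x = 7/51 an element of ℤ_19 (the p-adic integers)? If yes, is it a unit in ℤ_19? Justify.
x ∈ ℤ_19^× (unit); v_19(x) = 0

ℤ_19 = {x ∈ ℚ_19 : v_19(x) ≥ 0} and ℤ_19^× = {x ∈ ℤ_19 : v_19(x) = 0}. Here v_19(7/51) = v_19(num) − v_19(den) = 0; compare against these criteria.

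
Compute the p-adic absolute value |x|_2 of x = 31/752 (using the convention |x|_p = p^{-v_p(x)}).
|31/752|_2 = 16

Step 1 — compute v_2(x) by factoring powers of 2 out of the numerator and denominator: v_2(31/752) = -4. Step 2 — apply |x|_p = p^{-v_p(x)} = 2^{4} = 16.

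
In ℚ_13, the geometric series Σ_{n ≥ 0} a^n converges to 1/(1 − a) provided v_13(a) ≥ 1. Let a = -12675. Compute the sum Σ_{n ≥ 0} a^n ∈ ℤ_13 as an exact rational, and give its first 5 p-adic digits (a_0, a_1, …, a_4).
Σ a^n = 1/(1 − a) = 1/12676;  first 5 digits = (1, 0, 3, 7, 8)

v_13(a) = 2 ≥ 1, so the series converges in ℤ_13 to 1/(1 − a) = 1/(1 − (-12675)) = 1/12676. Expand this rational in ℤ_13: compute digits iteratively via d_i = x_i mod 13, x_{i+1} = (x_i − d_i)/13. The first 5 digits are (1, 0, 3, 7, 8).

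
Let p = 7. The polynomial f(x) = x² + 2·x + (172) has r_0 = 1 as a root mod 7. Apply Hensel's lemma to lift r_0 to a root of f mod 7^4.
r_3 = 974 (mod 2401)

Hensel: r_{i+1} = r_i − f(r_i)·(f′(r_i))^{-1} mod 7^{i+2}, f′(x) = 2x + 2. Iterate:
  r_0 = 1 (mod 7)
  r_1 = 43 (mod 49)
  r_2 = 288 (mod 343)
  r_3 = 974 (mod 2401)
Final: r = 974 satisfies f(r) ≡ 0 mod 7^4.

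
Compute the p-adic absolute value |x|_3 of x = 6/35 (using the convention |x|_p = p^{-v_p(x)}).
|6/35|_3 = 1/3

Step 1 — compute v_3(x) by factoring powers of 3 out of the numerator and denominator: v_3(6/35) = 1. Step 2 — apply |x|_p = p^{-v_p(x)} = 3^{-1} = 1/3.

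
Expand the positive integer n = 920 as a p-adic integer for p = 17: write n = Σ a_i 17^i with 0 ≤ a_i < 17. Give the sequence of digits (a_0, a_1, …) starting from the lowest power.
(a_0, a_1, …) = (2, 3, 3)

Repeated division by 17 gives the digits low-to-high: 920 = 2 + 3·17^1 + 3·17^2. Digit sequence: (2, 3, 3).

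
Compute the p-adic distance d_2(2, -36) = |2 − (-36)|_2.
d_2(2, -36) = 1/2

Step 1 — x − y = 2 − (-36) = 38. Step 2 — v_2(38) = 1 (factor: 38 = (2^1 · 19); the sign does not affect v_p). Step 3 — |x − y|_2 = 2^{-1} = 1/2.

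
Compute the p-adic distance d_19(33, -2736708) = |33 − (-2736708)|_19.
d_19(33, -2736708) = 1/130321

Step 1 — x − y = 33 − (-2736708) = 2736741. Step 2 — v_19(2736741) = 4 (factor: 2736741 = (19^4 · 21); the sign does not affect v_p). Step 3 — |x − y|_19 = 19^{-4} = 1/130321.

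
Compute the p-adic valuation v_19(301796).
v_19(301796) = 3

v_19(n) is the largest exponent k such that 19^k divides n. Factor out: 301796 = 19^3 · 44. (Sign doesn't affect v_p.) So v_19(301796) = 3.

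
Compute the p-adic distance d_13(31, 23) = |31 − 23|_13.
d_13(31, 23) = 1

Step 1 — x − y = 31 − 23 = 8. Step 2 — v_13(8) = 0 (factor: 8 = (13^0 · 8); the sign does not affect v_p). Step 3 — |x − y|_13 = 13^{0} = 1.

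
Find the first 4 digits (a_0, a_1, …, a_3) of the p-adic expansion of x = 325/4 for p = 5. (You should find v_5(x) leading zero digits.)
(a_0, …, a_3) = (0, 0, 2, 4)

v_5(325/4) = 2, so a_0 = ... = a_1 = 0. Factor out: x = 5^2 · u with u = 13/4 a unit in ℤ_5. Expand u iteratively via a_{v+i} = u_i mod 5, u_{i+1} = (u_i − a_{v+i})/5:
  u_0 = 13/4;  a_2 = 2;  u_1 = (u_0 − 2)/5 = 1/4
  u_1 = 1/4;  a_3 = 4;  u_2 = (u_1 − 4)/5 = -3/4
Digits: (0, 0, 2, 4).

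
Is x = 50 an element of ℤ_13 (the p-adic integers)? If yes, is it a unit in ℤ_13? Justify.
x ∈ ℤ_13^× (unit); v_13(x) = 0

ℤ_13 = {x ∈ ℚ_13 : v_13(x) ≥ 0} and ℤ_13^× = {x ∈ ℤ_13 : v_13(x) = 0}. Here v_13(50) = v_13(num) − v_13(den) = 0; compare against these criteria.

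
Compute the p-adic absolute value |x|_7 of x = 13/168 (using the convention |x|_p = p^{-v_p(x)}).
|13/168|_7 = 7

Step 1 — compute v_7(x) by factoring powers of 7 out of the numerator and denominator: v_7(13/168) = -1. Step 2 — apply |x|_p = p^{-v_p(x)} = 7^{1} = 7.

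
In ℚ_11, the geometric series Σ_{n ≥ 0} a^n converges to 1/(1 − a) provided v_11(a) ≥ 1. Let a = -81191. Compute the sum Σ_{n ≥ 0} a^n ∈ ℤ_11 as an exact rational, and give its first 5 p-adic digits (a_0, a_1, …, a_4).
Σ a^n = 1/(1 − a) = 1/81192;  first 5 digits = (1, 0, 0, 5, 5)

v_11(a) = 3 ≥ 1, so the series converges in ℤ_11 to 1/(1 − a) = 1/(1 − (-81191)) = 1/81192. Expand this rational in ℤ_11: compute digits iteratively via d_i = x_i mod 11, x_{i+1} = (x_i − d_i)/11. The first 5 digits are (1, 0, 0, 5, 5).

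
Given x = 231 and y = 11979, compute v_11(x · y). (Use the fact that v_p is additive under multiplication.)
v_11(2767149) = 4

v_p(x) = 1 (factor: 231 = 11^1 · 21); v_p(y) = 3 (factor: 11979 = 11^3 · 9). Additivity: v_p(xy) = v_p(x) + v_p(y) = 1 + 3 = 4. (Direct check: xy = 2767149 = 11^4 · (189).)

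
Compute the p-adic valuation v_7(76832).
v_7(76832) = 4

v_7(n) is the largest exponent k such that 7^k divides n. Factor out: 76832 = 7^4 · 32. (Sign doesn't affect v_p.) So v_7(76832) = 4.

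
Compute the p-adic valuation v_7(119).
v_7(119) = 1

v_7(n) is the largest exponent k such that 7^k divides n. Factor out: 119 = 7^1 · 17. (Sign doesn't affect v_p.) So v_7(119) = 1.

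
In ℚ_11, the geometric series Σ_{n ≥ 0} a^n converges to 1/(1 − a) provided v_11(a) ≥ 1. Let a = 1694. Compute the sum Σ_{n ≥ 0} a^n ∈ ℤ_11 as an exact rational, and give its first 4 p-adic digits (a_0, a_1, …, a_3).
Σ a^n = 1/(1 − a) = -1/1693;  first 4 digits = (1, 0, 3, 1)

v_11(a) = 2 ≥ 1, so the series converges in ℤ_11 to 1/(1 − a) = 1/(1 − 1694) = -1/1693. Expand this rational in ℤ_11: compute digits iteratively via d_i = x_i mod 11, x_{i+1} = (x_i − d_i)/11. The first 4 digits are (1, 0, 3, 1).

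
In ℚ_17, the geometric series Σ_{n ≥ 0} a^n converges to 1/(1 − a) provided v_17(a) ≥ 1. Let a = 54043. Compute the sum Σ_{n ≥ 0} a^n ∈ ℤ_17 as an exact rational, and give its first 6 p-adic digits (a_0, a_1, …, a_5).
Σ a^n = 1/(1 − a) = -1/54042;  first 6 digits = (1, 0, 0, 11, 0, 0)

v_17(a) = 3 ≥ 1, so the series converges in ℤ_17 to 1/(1 − a) = 1/(1 − 54043) = -1/54042. Expand this rational in ℤ_17: compute digits iteratively via d_i = x_i mod 17, x_{i+1} = (x_i − d_i)/17. The first 6 digits are (1, 0, 0, 11, 0, 0).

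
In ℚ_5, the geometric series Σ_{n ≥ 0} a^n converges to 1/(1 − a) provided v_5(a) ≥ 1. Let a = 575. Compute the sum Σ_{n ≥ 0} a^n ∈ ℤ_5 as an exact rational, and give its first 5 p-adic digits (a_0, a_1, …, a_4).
Σ a^n = 1/(1 − a) = -1/574;  first 5 digits = (1, 0, 3, 4, 4)

v_5(a) = 2 ≥ 1, so the series converges in ℤ_5 to 1/(1 − a) = 1/(1 − 575) = -1/574. Expand this rational in ℤ_5: compute digits iteratively via d_i = x_i mod 5, x_{i+1} = (x_i − d_i)/5. The first 5 digits are (1, 0, 3, 4, 4).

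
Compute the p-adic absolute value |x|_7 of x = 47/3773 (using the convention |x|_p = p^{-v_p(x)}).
|47/3773|_7 = 343

Step 1 — compute v_7(x) by factoring powers of 7 out of the numerator and denominator: v_7(47/3773) = -3. Step 2 — apply |x|_p = p^{-v_p(x)} = 7^{3} = 343.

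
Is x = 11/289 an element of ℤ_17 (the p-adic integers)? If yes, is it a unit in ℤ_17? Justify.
x ∉ ℤ_17 (v_17(x) = -2 < 0)

ℤ_17 = {x ∈ ℚ_17 : v_17(x) ≥ 0} and ℤ_17^× = {x ∈ ℤ_17 : v_17(x) = 0}. Here v_17(11/289) = v_17(num) − v_17(den) = -2; compare against these criteria.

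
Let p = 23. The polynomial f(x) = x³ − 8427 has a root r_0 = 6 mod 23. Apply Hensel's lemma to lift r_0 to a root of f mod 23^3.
r_2 = 8355 (mod 12167)

Hensel: r_{i+1} = r_i − f(r_i)/f′(r_i) mod 23^{i+2}, where f′(x) = 3x². Iterate:
  r_0 = 6 (mod 23)
  r_1 = 420 (mod 529)
  r_2 = 8355 (mod 12167)
Final: r = 8355 with f(r) ≡ 0 mod 23^3.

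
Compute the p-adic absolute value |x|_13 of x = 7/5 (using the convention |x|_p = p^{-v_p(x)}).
|7/5|_13 = 1

Step 1 — compute v_13(x) by factoring powers of 13 out of the numerator and denominator: v_13(7/5) = 0. Step 2 — apply |x|_p = p^{-v_p(x)} = 13^{0} = 1.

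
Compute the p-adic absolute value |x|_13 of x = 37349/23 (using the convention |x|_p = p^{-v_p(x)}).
|37349/23|_13 = 1/2197

Step 1 — compute v_13(x) by factoring powers of 13 out of the numerator and denominator: v_13(37349/23) = 3. Step 2 — apply |x|_p = p^{-v_p(x)} = 13^{-3} = 1/2197.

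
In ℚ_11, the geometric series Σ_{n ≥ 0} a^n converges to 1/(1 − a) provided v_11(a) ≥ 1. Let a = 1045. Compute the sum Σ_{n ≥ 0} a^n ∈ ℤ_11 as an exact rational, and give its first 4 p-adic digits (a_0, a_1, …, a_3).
Σ a^n = 1/(1 − a) = -1/1044;  first 4 digits = (1, 7, 2, 9)

v_11(a) = 1 ≥ 1, so the series converges in ℤ_11 to 1/(1 − a) = 1/(1 − 1045) = -1/1044. Expand this rational in ℤ_11: compute digits iteratively via d_i = x_i mod 11, x_{i+1} = (x_i − d_i)/11. The first 4 digits are (1, 7, 2, 9).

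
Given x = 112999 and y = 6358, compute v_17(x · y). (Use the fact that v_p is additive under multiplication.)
v_17(718447642) = 5

v_p(x) = 3 (factor: 112999 = 17^3 · 23); v_p(y) = 2 (factor: 6358 = 17^2 · 22). Additivity: v_p(xy) = v_p(x) + v_p(y) = 3 + 2 = 5. (Direct check: xy = 718447642 = 17^5 · (506).)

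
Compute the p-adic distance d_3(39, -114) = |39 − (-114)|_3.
d_3(39, -114) = 1/9

Step 1 — x − y = 39 − (-114) = 153. Step 2 — v_3(153) = 2 (factor: 153 = (3^2 · 17); the sign does not affect v_p). Step 3 — |x − y|_3 = 3^{-2} = 1/9.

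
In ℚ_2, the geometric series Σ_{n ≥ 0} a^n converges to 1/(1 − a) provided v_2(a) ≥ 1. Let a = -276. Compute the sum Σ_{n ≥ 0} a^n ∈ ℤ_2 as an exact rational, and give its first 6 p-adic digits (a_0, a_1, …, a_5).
Σ a^n = 1/(1 − a) = 1/277;  first 6 digits = (1, 0, 1, 1, 1, 1)

v_2(a) = 2 ≥ 1, so the series converges in ℤ_2 to 1/(1 − a) = 1/(1 − (-276)) = 1/277. Expand this rational in ℤ_2: compute digits iteratively via d_i = x_i mod 2, x_{i+1} = (x_i − d_i)/2. The first 6 digits are (1, 0, 1, 1, 1, 1).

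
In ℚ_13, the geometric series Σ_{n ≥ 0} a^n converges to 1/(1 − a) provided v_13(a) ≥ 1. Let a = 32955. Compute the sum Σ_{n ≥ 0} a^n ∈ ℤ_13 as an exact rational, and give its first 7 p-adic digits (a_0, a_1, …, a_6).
Σ a^n = 1/(1 − a) = -1/32954;  first 7 digits = (1, 0, 0, 2, 1, 0, 4)

v_13(a) = 3 ≥ 1, so the series converges in ℤ_13 to 1/(1 − a) = 1/(1 − 32955) = -1/32954. Expand this rational in ℤ_13: compute digits iteratively via d_i = x_i mod 13, x_{i+1} = (x_i − d_i)/13. The first 7 digits are (1, 0, 0, 2, 1, 0, 4).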